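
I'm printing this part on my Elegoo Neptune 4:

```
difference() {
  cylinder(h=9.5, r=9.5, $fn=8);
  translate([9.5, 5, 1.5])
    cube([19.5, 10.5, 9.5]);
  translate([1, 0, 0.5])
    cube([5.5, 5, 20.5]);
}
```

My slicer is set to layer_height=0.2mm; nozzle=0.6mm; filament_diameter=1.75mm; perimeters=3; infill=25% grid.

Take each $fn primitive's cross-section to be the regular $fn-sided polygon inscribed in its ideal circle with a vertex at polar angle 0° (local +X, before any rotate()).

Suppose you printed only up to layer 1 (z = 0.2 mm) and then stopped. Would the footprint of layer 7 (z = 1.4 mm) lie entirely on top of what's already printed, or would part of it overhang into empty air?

Compare the two slices. At z = 0.2: the cylinder: section is a regular 8-gon, circumradius r=9.5 (area = (8/2)·9.500²·sin(360°/8) = 255.27 mm²); the cube at (9.5, 5) does not reach this height (z outside [1.5, 11]); the cube at (1, 0) does not reach this height (z outside [0.5, 21]); After the difference (first − rest): none of the subtracted shapes is present at this height, so the r=9.5 cylinder is unchanged — area = 255.27 mm². At z = 1.4: the cylinder: section is a regular 8-gon, circumradius r=9.5 (area = (8/2)·9.500²·sin(360°/8) = 255.27 mm²); the cube at (9.5, 5) does not reach this height (z outside [1.5, 11]); the cube at (1, 0) is present — its section is the full 5.5×5 rectangle (area 27.50 mm²); After the difference (first − rest): starting from the r=9.5 cylinder (255.27 mm²), the 5.5×5 cube at (1, 0) lies wholly inside it (removes its full 27.50 mm² and its 21.00 mm outline becomes a hole wall) — area = 227.77 mm². Checking containment: the cross-section at z = 1.4 is a subset of the cross-section at z = 0.2.

entirely on top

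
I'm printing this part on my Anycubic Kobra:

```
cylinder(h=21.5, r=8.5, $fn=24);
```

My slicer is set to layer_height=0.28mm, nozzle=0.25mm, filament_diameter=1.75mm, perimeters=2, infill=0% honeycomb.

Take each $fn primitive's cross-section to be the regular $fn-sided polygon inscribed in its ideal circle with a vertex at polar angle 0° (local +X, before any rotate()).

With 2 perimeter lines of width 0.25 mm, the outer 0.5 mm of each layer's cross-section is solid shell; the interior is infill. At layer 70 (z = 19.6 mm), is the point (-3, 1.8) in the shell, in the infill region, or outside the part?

At z = 19.6 mm: the r=8.5 cylinder gives a regular 24-gon of circumradius 8.5 (constant along its height). Overall, the cross-section is a single solid region. The nearest boundary edge runs (-6.01, 6.01)→(-7.36, 4.25); distance from the point to it = 4.95 mm. The point is inside the cross-section and 4.95 mm from the nearest boundary — more than the 0.5 mm shell width (2 × 0.25), so it's in the infill interior.

infill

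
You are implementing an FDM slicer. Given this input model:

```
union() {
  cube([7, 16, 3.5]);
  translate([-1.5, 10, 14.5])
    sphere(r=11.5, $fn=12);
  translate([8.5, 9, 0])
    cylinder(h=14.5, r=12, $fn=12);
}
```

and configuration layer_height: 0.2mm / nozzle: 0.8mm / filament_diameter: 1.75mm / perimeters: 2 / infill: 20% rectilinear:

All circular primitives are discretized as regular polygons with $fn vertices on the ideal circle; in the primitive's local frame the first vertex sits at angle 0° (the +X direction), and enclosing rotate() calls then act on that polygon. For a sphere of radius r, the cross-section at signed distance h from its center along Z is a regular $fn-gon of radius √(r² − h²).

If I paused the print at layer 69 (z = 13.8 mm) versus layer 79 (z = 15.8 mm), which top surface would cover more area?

layer 69 (z = 13.8 mm)

Layer 69 (z = 13.8): the cube does not reach this height (z outside [0, 3.5]); the r=11.5 sphere at (-1.5, 10) contributes a regular 12-gon of circumradius √(11.5²−0.7²) = 11.479 (area = (12/2)·11.479²·sin(360°/12) = 395.28 mm²); the cylinder at (8.5, 9): section is a regular 12-gon, circumradius r=12 (area = (12/2)·12.000²·sin(360°/12) = 432.00 mm²); Combining (union): the regions partially overlap — summed areas 827.28 mm² minus the doubly-counted overlap 190.40 mm² gives 636.88 mm² — area = 636.88 mm². So its area = 636.88 mm². Layer 79 (z = 15.8): the cube is not intersected at this z (z outside [0, 3.5]); the r=11.5 sphere at (-1.5, 10) contributes a regular 12-gon of circumradius √(11.5²−1.3²) = 11.426 (area = (12/2)·11.426²·sin(360°/12) = 391.68 mm²); the cylinder at (8.5, 9) does not reach this height (z outside [0, 14.5]); Taking the union: only the r=11.5 sphere at (-1.5, 10) is present, so the union is just that shape — area = 391.68 mm². So its area = 391.68 mm². Layer 69 is larger (636.88 vs 391.68 mm²).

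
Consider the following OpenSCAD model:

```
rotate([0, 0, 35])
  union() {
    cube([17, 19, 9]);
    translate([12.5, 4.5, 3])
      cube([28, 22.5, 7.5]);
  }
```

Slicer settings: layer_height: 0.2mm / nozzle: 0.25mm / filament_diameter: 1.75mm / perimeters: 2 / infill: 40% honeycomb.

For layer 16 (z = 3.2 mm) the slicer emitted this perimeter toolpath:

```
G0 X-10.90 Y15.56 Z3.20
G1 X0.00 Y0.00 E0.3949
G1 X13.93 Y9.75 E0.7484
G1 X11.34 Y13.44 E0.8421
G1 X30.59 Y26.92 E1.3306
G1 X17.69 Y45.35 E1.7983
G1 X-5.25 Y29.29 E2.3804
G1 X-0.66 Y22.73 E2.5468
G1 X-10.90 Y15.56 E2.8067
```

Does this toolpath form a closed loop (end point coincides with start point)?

yes

Start point (G0): (-10.90, 15.56). End point (last G1): the path returns to the start — closed.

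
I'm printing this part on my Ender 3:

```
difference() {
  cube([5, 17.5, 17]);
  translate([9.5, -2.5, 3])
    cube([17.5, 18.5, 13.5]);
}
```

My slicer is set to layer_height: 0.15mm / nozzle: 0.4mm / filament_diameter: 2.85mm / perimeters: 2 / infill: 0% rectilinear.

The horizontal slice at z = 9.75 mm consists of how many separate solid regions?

At z = 9.75 mm: the cube (footprint 5×17.5) is included at this height; the 17.5×18.5 cube at (9.5, -2.5) contributes its full rectangle; Subtracting the remaining from the first: starting from the 5×17.5 cube, the 17.5×18.5 cube at (9.5, -2.5) misses the remaining region (no effect) — 1 connected region. The result has 1 disconnected region.

1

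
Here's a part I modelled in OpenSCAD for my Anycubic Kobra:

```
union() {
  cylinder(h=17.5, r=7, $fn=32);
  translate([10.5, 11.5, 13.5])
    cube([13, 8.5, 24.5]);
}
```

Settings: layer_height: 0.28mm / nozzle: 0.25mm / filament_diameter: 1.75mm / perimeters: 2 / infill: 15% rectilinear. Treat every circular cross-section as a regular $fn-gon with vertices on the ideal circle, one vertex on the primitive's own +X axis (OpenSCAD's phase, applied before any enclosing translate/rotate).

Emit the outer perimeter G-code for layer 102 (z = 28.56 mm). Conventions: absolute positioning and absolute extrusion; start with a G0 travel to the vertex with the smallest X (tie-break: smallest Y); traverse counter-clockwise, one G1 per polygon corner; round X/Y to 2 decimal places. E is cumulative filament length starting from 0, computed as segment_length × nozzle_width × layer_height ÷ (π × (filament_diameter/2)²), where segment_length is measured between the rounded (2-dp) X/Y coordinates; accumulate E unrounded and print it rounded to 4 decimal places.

At z = 28.56 mm: the cylinder is not intersected at this z (z outside [0, 17.5]); the cube at (10.5, 11.5) is present — its section is the full 13×8.5 rectangle; Taking the union: only the 13×8.5 cube at (10.5, 11.5) is present, so the union is just that shape — 1 connected region. The outline is a single polygon with 4 vertices. Extrusion per mm of travel: 0.25 × 0.28 / (π × 0.875²) = 0.029103. Accumulating E over each segment gives final E = 1.2514.

G0 X10.50 Y11.50 Z28.56
G1 X23.50 Y11.50 E0.3783
G1 X23.50 Y20.00 E0.6257
G1 X10.50 Y20.00 E1.0040
G1 X10.50 Y11.50 E1.2514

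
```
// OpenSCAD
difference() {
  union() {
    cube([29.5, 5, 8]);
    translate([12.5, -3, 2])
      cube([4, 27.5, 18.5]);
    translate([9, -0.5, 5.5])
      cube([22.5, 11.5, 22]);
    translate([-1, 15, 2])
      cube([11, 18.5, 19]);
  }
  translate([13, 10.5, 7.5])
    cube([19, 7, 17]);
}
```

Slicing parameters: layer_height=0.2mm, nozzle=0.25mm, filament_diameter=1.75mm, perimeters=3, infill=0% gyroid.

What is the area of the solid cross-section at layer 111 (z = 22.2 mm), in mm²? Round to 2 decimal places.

At z = 22.2 mm: the cube is not intersected at this z (z outside [0, 8]); the cube at (12.5, -3) is absent (z outside [2, 20.5]); the cube at (9, -0.5) (footprint 22.5×11.5) is included at this height (area 258.75 mm²); the cube at (-1, 15) does not reach this height (z outside [2, 21]); Taking the union: only the 22.5×11.5 cube at (9, -0.5) is present, so the union is just that shape — area = 258.75 mm²; the cube at (13, 10.5) is present — its section is the full 19×7 rectangle (area 133.00 mm²); After the difference (first − rest): starting from that combined region (258.75 mm²), the 19×7 cube at (13, 10.5) partially overlaps it — only the 9.25 mm² overlap (of its 133.00 mm²) is removed, clipping the outline — area = 249.50 mm². Overall, the cross-section is a single solid region. Net area = 249.50 mm².

249.50 mm²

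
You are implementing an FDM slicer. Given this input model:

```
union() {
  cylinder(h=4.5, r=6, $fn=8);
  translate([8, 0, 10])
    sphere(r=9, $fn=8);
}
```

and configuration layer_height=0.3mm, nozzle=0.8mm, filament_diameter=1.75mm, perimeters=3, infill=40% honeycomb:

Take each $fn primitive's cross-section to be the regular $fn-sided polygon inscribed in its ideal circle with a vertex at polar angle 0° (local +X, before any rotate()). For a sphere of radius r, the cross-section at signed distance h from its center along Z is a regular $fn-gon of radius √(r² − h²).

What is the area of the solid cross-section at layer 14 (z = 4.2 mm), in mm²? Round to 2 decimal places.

208.60 mm²

At z = 4.2 mm: the cylinder: section is a regular 8-gon, circumradius r=6 (area = (8/2)·6.000²·sin(360°/8) = 101.82 mm²); the sphere at (8, 0): section is a regular 8-gon, circumradius = √(r²−h²) = √(9²−5.8²) = 6.882 (area = (8/2)·6.882²·sin(360°/8) = 133.95 mm²); Combining (union): the regions partially overlap — summed areas 235.78 mm² minus the doubly-counted overlap 27.17 mm² gives 208.60 mm² — area = 208.60 mm². Overall, the cross-section is a single solid region. Net area = 208.60 mm².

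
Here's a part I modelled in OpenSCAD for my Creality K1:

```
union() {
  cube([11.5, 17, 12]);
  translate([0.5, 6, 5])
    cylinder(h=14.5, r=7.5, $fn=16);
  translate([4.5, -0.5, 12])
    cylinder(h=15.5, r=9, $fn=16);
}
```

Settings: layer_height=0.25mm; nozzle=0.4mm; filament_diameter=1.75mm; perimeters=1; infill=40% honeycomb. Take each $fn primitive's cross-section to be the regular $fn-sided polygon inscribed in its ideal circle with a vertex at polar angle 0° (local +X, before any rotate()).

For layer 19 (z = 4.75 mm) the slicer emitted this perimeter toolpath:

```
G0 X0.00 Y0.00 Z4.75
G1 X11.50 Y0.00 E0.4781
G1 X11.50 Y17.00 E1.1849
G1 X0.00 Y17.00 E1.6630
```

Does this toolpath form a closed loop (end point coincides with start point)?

no

Start point (G0): (0.00, 0.00). End point (last G1): the path does not return to the start — open.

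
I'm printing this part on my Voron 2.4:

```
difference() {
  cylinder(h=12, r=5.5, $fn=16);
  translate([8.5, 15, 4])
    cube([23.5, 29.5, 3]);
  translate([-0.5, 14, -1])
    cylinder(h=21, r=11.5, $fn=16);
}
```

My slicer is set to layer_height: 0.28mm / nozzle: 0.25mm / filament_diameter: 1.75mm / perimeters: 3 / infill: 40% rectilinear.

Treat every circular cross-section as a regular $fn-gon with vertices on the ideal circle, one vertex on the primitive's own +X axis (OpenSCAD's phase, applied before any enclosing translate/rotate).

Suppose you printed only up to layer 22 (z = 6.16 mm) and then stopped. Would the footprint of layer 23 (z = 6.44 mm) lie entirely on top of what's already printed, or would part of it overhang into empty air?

entirely on top

Compare the two slices. At z = 6.16: the cylinder: section is a regular 16-gon, circumradius r=5.5 (area = (16/2)·5.500²·sin(360°/16) = 92.61 mm²); the cube at (8.5, 15) (footprint 23.5×29.5) is included at this height (area 693.25 mm²); the cylinder at (-0.5, 14): section is a regular 16-gon, circumradius r=11.5 (area = (16/2)·11.500²·sin(360°/16) = 404.88 mm²); After the difference (first − rest): starting from the r=5.5 cylinder (92.61 mm²), the 23.5×29.5 cube at (8.5, 15) misses the remaining region (no effect); the r=11.5 cylinder at (-0.5, 14) partially overlaps it — only the 15.99 mm² overlap (of its 404.88 mm²) is removed, clipping the outline — area = 76.62 mm². At z = 6.44: the r=5.5 cylinder contributes a regular 16-gon of circumradius 5.5 (area = (16/2)·5.500²·sin(360°/16) = 92.61 mm²); the 23.5×29.5 cube at (8.5, 15) contributes its full rectangle (area 693.25 mm²); the r=11.5 cylinder at (-0.5, 14) gives a regular 16-gon of circumradius 11.5 (constant along its height) (area = (16/2)·11.500²·sin(360°/16) = 404.88 mm²); After the difference (first − rest): starting from the r=5.5 cylinder (92.61 mm²), the 23.5×29.5 cube at (8.5, 15) misses the remaining region (no effect); the r=11.5 cylinder at (-0.5, 14) partially overlaps it — only the 15.99 mm² overlap (of its 404.88 mm²) is removed, clipping the outline — area = 76.62 mm². Checking containment: the cross-section at z = 6.44 is a subset of the cross-section at z = 6.16.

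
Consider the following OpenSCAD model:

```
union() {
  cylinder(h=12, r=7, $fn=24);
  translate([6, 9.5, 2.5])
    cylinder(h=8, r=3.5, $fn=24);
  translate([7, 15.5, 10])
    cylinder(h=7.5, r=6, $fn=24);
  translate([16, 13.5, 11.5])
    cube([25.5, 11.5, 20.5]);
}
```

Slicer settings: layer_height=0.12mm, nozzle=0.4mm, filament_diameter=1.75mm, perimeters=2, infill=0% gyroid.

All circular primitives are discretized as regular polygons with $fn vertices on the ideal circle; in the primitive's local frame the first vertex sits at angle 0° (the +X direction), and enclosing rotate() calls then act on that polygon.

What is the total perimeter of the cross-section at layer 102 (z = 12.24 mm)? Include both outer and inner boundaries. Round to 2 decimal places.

111.59 mm

At z = 12.24 mm: the cylinder does not reach this height (z outside [0, 12]); the cylinder at (6, 9.5) is absent (z outside [2.5, 10.5]); the r=6 cylinder at (7, 15.5) gives a regular 24-gon of circumradius 6 (constant along its height) (perimeter = 2·24·6.000·sin(180°/24) = 37.59 mm); the cube at (16, 13.5) (footprint 25.5×11.5) is included at this height (perimeter 74.00 mm); Merging all regions: the 2 present regions are separate (no shared area or edge), so areas and boundary lengths simply add and each stays a separate island — boundary = 111.59 mm. Overall, the cross-section has 2 separate islands. Total boundary length (outer) = 111.59 mm.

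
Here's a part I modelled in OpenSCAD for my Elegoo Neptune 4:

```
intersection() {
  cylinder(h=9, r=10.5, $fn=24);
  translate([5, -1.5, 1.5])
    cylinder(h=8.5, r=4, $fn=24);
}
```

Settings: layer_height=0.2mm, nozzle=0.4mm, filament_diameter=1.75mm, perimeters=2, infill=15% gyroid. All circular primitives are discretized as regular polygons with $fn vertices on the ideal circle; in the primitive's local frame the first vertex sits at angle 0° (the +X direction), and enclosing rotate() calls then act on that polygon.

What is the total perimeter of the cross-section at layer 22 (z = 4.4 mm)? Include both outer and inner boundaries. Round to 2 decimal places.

At z = 4.4 mm: the r=10.5 cylinder gives a regular 24-gon of circumradius 10.5 (constant along its height) (perimeter = 2·24·10.500·sin(180°/24) = 65.79 mm); the r=4 cylinder at (5, -1.5) gives a regular 24-gon of circumradius 4 (constant along its height) (perimeter = 2·24·4.000·sin(180°/24) = 25.06 mm); After intersecting: the r=4 cylinder at (5, -1.5) lies inside the r=10.5 cylinder, so the common part is the r=4 cylinder at (5, -1.5) itself — boundary = 25.06 mm. Overall, the cross-section is a single solid region. Total boundary length (outer) = 25.06 mm.

25.06 mm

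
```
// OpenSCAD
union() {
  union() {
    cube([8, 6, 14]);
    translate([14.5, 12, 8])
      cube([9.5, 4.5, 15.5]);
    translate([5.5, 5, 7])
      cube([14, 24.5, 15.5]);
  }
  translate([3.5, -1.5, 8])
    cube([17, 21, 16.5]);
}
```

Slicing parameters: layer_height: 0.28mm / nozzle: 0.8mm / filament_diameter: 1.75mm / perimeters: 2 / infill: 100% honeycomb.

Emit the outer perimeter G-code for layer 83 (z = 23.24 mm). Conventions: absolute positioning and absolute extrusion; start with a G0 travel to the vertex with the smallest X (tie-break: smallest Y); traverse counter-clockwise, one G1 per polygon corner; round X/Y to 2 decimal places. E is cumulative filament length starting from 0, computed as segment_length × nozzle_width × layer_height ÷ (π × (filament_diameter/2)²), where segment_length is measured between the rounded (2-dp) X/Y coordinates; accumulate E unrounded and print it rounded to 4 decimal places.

At z = 23.24 mm: the cube does not reach this height (z outside [0, 14]); the cube at (14.5, 12) is present — its section is the full 9.5×4.5 rectangle; the cube at (5.5, 5) is not intersected at this z (z outside [7, 22.5]); Merging all regions: only the 9.5×4.5 cube at (14.5, 12) is present, so the union is just that shape — 1 connected region; the 17×21 cube at (3.5, -1.5) contributes its full rectangle; Combining (union): the regions partially overlap (shared area 27.00 mm²), so overlapping operands fuse into one piece — 1 connected region. The outline is a single polygon with 8 vertices. Extrusion per mm of travel: 0.8 × 0.28 / (π × 0.875²) = 0.093128. Accumulating E over each segment gives final E = 7.7297.

G0 X3.50 Y-1.50 Z23.24
G1 X20.50 Y-1.50 E1.5832
G1 X20.50 Y12.00 E2.8404
G1 X24.00 Y12.00 E3.1664
G1 X24.00 Y16.50 E3.5854
G1 X20.50 Y16.50 E3.9114
G1 X20.50 Y19.50 E4.1908
G1 X3.50 Y19.50 E5.7740
G1 X3.50 Y-1.50 E7.7297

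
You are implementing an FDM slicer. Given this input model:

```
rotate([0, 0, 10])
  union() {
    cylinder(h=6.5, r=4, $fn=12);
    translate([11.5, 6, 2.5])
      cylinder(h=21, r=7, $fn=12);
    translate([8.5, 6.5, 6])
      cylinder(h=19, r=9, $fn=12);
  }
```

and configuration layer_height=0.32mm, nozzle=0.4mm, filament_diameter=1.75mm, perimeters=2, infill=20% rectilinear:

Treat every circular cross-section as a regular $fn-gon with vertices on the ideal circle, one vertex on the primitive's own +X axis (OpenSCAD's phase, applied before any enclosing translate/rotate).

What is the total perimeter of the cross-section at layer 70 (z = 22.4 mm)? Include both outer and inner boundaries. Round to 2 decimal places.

At z = 22.4 mm: the cylinder does not reach this height (z outside [0, 6.5]); the cylinder at (11.5, 6): section is a regular 12-gon, circumradius r=7 (perimeter = 2·12·7.000·sin(180°/12) = 43.48 mm); the r=9 cylinder at (8.5, 6.5) contributes a regular 12-gon of circumradius 9 (perimeter = 2·12·9.000·sin(180°/12) = 55.90 mm); Combining (union): the regions partially overlap (shared area 137.25 mm²), so the edge portions inside another operand are dropped and the merged outline is re-measured after clipping — boundary = 57.23 mm; (whole slice rotated 10° about Z — lengths, areas and connectivity unchanged). Overall, the cross-section is a single solid region. Total boundary length (outer) = 57.23 mm.

57.23 mm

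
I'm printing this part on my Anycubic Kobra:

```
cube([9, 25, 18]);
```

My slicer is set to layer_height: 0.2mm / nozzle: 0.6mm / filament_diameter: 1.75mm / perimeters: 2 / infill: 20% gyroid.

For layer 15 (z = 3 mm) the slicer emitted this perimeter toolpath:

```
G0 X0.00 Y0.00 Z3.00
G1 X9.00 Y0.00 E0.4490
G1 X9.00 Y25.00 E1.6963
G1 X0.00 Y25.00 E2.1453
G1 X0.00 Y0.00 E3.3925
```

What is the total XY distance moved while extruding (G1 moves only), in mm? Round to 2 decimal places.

68.00 mm

Sum the Euclidean lengths of each G1 segment: total = 68.00 mm.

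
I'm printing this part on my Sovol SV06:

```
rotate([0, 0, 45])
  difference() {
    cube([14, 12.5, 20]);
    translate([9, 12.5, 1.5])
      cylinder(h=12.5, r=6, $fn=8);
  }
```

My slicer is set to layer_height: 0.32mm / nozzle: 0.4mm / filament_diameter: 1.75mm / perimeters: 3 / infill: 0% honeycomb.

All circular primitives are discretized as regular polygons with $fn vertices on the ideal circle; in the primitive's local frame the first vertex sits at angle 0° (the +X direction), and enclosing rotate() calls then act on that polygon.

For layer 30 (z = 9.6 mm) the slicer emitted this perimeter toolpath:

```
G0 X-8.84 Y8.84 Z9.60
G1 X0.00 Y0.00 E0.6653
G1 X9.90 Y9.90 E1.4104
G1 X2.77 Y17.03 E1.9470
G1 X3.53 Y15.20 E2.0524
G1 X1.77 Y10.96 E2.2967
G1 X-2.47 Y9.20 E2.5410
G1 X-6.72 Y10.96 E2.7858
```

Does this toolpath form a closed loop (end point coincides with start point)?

Start point (G0): (-8.84, 8.84). End point (last G1): the path does not return to the start — open.

no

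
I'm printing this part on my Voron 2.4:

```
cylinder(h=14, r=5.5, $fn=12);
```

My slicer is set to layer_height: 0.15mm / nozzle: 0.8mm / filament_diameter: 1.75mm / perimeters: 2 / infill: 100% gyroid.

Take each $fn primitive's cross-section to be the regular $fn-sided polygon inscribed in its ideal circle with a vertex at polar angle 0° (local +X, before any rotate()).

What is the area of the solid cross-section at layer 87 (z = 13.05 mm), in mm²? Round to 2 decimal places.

At z = 13.05 mm: the cylinder: section is a regular 12-gon, circumradius r=5.5 (area = (12/2)·5.500²·sin(360°/12) = 90.75 mm²). Overall, the cross-section is a single solid region. Net area = 90.75 mm².

90.75 mm²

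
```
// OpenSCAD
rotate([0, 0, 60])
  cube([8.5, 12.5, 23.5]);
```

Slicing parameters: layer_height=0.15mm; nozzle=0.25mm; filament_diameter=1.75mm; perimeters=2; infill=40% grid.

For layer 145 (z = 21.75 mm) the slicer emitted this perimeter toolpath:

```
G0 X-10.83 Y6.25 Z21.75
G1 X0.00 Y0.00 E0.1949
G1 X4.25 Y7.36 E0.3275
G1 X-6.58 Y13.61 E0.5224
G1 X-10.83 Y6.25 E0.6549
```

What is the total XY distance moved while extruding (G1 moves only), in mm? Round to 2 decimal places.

42.01 mm

Sum the Euclidean lengths of each G1 segment: total = 42.01 mm.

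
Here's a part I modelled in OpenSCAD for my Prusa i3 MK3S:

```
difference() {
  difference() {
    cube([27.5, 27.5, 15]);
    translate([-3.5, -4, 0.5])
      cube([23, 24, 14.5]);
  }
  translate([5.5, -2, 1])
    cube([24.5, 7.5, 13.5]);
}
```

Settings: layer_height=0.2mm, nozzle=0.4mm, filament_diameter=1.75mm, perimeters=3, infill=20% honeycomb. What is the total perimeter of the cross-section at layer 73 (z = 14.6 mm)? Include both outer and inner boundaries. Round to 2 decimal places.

At z = 14.6 mm: the cube (footprint 27.5×27.5) is included at this height (perimeter 110.00 mm); the 23×24 cube at (-3.5, -4) contributes its full rectangle (perimeter 94.00 mm); After the difference (first − rest): starting from the 27.5×27.5 cube, the 23×24 cube at (-3.5, -4) partially overlaps it — only the 390.00 mm² overlap (of its 552.00 mm²) is removed, clipping the outline — boundary = 110.00 mm; the cube at (5.5, -2) is absent (z outside [1, 14.5]); Subtracting the remaining from the first: none of the subtracted shapes is present at this height, so the result so far is unchanged — boundary = 110.00 mm. Overall, the cross-section is a single solid region. Total boundary length (outer) = 110.00 mm.

110.00 mm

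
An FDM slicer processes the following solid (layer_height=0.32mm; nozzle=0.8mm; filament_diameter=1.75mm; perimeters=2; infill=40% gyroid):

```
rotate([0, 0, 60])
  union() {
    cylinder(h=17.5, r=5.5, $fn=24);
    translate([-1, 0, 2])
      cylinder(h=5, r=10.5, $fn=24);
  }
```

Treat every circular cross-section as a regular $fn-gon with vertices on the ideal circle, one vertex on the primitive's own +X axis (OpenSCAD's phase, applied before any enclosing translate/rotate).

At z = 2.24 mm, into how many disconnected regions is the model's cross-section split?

At z = 2.24 mm: the cylinder: section is a regular 24-gon, circumradius r=5.5; the r=10.5 cylinder at (-1, 0) gives a regular 24-gon of circumradius 10.5 (constant along its height); Taking the union: the r=5.5 cylinder lies entirely inside the r=10.5 cylinder at (-1, 0), so the union is just the r=10.5 cylinder at (-1, 0) — 1 connected region; (rotated 60° about Z; rotation is an isometry so areas/perimeters/island counts are preserved). The result has 1 disconnected region.

1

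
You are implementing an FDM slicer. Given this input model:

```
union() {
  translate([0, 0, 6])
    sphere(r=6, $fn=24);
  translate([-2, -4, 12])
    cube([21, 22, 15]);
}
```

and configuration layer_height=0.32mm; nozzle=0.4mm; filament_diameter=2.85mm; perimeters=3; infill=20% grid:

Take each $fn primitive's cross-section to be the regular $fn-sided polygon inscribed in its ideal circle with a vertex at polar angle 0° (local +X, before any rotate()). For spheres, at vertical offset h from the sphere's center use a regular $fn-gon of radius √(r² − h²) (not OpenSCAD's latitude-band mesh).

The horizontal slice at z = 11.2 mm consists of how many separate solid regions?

At z = 11.2 mm: the r=6 sphere contributes a regular 24-gon of circumradius √(6²−5.2²) = 2.993; the cube at (-2, -4) is absent (z outside [12, 27]); Taking the union: only the r=6 sphere is present, so the union is just that shape — 1 connected region. The result has 1 disconnected region.

1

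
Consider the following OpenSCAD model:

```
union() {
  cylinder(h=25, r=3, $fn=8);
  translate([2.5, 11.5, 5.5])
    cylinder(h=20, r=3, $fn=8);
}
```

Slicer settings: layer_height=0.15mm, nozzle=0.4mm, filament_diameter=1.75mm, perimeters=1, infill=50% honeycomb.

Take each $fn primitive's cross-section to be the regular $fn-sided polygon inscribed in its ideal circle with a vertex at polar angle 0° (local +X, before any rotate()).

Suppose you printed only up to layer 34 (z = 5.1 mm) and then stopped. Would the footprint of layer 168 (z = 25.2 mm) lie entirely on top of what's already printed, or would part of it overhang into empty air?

Compare the two slices. At z = 5.1: the r=3 cylinder gives a regular 8-gon of circumradius 3 (constant along its height) (area = (8/2)·3.000²·sin(360°/8) = 25.46 mm²); the cylinder at (2.5, 11.5) does not reach this height (z outside [5.5, 25.5]); Taking the union: only the r=3 cylinder is present, so the union is just that shape — area = 25.46 mm². At z = 25.2: the cylinder is absent (z outside [0, 25]); the r=3 cylinder at (2.5, 11.5) contributes a regular 8-gon of circumradius 3 (area = (8/2)·3.000²·sin(360°/8) = 25.46 mm²); Merging all regions: only the r=3 cylinder at (2.5, 11.5) is present, so the union is just that shape — area = 25.46 mm². Checking containment: at z = 25.2 the cross-section extends beyond the z = 5.1 cross-section by about 25.46 mm².

part overhangs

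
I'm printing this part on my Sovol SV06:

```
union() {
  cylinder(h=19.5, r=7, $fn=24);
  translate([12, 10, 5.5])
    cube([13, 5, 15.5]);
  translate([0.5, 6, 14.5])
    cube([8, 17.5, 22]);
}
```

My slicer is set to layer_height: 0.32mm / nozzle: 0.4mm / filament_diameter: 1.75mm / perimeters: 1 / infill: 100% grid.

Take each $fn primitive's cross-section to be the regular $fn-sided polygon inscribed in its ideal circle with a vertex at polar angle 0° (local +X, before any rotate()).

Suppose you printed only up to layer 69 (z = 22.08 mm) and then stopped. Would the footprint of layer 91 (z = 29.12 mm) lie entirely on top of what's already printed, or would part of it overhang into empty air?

entirely on top

Compare the two slices. At z = 22.08: the cylinder is absent (z outside [0, 19.5]); the cube at (12, 10) is absent (z outside [5.5, 21]); the cube at (0.5, 6) is present — its section is the full 8×17.5 rectangle (area 140.00 mm²); Merging all regions: only the 8×17.5 cube at (0.5, 6) is present, so the union is just that shape — area = 140.00 mm². At z = 29.12: the cylinder is absent (z outside [0, 19.5]); the cube at (12, 10) does not reach this height (z outside [5.5, 21]); the cube at (0.5, 6) is present — its section is the full 8×17.5 rectangle (area 140.00 mm²); Merging all regions: only the 8×17.5 cube at (0.5, 6) is present, so the union is just that shape — area = 140.00 mm². Checking containment: the cross-section at z = 29.12 is a subset of the cross-section at z = 22.08.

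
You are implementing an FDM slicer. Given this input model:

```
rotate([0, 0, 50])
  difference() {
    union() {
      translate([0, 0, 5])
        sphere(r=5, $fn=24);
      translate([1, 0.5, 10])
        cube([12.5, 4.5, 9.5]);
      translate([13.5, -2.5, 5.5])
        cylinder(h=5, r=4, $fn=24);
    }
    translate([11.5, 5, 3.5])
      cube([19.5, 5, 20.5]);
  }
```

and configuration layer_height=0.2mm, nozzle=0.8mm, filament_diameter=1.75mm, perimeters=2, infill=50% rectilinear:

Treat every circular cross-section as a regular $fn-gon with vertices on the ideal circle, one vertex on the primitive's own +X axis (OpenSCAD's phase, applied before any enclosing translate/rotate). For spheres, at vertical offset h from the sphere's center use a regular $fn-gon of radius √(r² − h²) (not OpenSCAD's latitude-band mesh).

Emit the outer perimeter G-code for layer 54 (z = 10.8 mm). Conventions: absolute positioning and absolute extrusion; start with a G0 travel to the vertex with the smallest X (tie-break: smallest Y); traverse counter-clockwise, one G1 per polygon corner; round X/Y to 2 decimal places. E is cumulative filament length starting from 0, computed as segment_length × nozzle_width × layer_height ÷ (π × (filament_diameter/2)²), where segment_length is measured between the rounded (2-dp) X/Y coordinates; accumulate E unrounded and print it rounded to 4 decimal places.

G0 X-3.19 Y3.98 Z10.80
G1 X0.26 Y1.09 E0.2994
G1 X8.29 Y10.66 E1.1304
G1 X4.85 Y13.56 E1.4297
G1 X-3.19 Y3.98 E2.2616

At z = 10.8 mm: the sphere is absent (|z−center|=5.800 > r=5); the 12.5×4.5 cube at (1, 0.5) contributes its full rectangle; the cylinder at (13.5, -2.5) is not intersected at this z (z outside [5.5, 10.5]); Merging all regions: only the 12.5×4.5 cube at (1, 0.5) is present, so the union is just that shape — 1 connected region; the cube at (11.5, 5) is present — its section is the full 19.5×5 rectangle; After the difference (first − rest): starting from the result so far, the 19.5×5 cube at (11.5, 5) misses the remaining region (no effect) — 1 connected region; (rotated 50° about Z; rotation is an isometry so areas/perimeters/island counts are preserved). The outline is a single polygon with 4 vertices. Extrusion per mm of travel: 0.8 × 0.2 / (π × 0.875²) = 0.066520. Accumulating E over each segment gives final E = 2.2616.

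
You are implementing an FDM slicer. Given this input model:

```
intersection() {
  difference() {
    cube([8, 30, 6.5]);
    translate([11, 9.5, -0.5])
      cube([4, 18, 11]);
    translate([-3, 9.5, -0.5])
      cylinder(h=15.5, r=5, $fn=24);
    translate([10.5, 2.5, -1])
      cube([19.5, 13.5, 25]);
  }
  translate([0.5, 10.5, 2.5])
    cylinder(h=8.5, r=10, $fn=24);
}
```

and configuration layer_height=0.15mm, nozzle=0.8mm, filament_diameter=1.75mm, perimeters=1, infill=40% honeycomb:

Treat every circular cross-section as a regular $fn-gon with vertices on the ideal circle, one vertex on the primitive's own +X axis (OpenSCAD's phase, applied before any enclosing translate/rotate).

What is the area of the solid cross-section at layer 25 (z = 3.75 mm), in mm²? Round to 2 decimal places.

132.52 mm²

At z = 3.75 mm: the 8×30 cube contributes its full rectangle (area 240.00 mm²); the cube at (11, 9.5) (footprint 4×18) is included at this height (area 72.00 mm²); the r=5 cylinder at (-3, 9.5) gives a regular 24-gon of circumradius 5 (constant along its height) (area = (24/2)·5.000²·sin(360°/24) = 77.65 mm²); the 19.5×13.5 cube at (10.5, 2.5) contributes its full rectangle (area 263.25 mm²); After the difference (first − rest): starting from the 8×30 cube (240.00 mm²), the 4×18 cube at (11, 9.5) misses the remaining region (no effect); the r=5 cylinder at (-3, 9.5) partially overlaps it — only the 10.92 mm² overlap (of its 77.65 mm²) is removed, clipping the outline; the 19.5×13.5 cube at (10.5, 2.5) misses the remaining region (no effect) — area = 229.08 mm²; the r=10 cylinder at (0.5, 10.5) gives a regular 24-gon of circumradius 10 (constant along its height) (area = (24/2)·10.000²·sin(360°/24) = 310.58 mm²); Taking the intersection: the r=10 cylinder at (0.5, 10.5) partially overlaps the result so far; clipping to the common part keeps 132.52 mm² — area = 132.52 mm². Overall, the cross-section is a single solid region. Net area = 132.52 mm².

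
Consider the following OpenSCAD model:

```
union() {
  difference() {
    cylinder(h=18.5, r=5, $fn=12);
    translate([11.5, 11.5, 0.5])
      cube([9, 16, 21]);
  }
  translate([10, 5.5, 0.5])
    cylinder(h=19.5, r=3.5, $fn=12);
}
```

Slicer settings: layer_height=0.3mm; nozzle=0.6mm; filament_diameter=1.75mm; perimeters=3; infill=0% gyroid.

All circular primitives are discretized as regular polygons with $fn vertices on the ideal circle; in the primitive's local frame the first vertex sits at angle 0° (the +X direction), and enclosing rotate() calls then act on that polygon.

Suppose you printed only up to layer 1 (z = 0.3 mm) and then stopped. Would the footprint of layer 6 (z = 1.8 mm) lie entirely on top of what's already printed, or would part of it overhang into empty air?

part overhangs

Compare the two slices. At z = 0.3: the r=5 cylinder gives a regular 12-gon of circumradius 5 (constant along its height) (area = (12/2)·5.000²·sin(360°/12) = 75.00 mm²); the cube at (11.5, 11.5) does not reach this height (z outside [0.5, 21.5]); After the difference (first − rest): none of the subtracted shapes is present at this height, so the r=5 cylinder is unchanged — area = 75.00 mm²; the cylinder at (10, 5.5) does not reach this height (z outside [0.5, 20]); Combining (union): only the result so far is present, so the union is just that shape — area = 75.00 mm². At z = 1.8: the r=5 cylinder contributes a regular 12-gon of circumradius 5 (area = (12/2)·5.000²·sin(360°/12) = 75.00 mm²); the cube at (11.5, 11.5) (footprint 9×16) is included at this height (area 144.00 mm²); Subtracting the remaining from the first: starting from the r=5 cylinder (75.00 mm²), the 9×16 cube at (11.5, 11.5) misses the remaining region (no effect) — area = 75.00 mm²; the cylinder at (10, 5.5): section is a regular 12-gon, circumradius r=3.5 (area = (12/2)·3.500²·sin(360°/12) = 36.75 mm²); Merging all regions: the 2 present regions are separate (no shared area or edge), so areas and boundary lengths simply add and each stays a separate island — area = 111.75 mm². Checking containment: at z = 1.8 the cross-section extends beyond the z = 0.3 cross-section by about 36.75 mm².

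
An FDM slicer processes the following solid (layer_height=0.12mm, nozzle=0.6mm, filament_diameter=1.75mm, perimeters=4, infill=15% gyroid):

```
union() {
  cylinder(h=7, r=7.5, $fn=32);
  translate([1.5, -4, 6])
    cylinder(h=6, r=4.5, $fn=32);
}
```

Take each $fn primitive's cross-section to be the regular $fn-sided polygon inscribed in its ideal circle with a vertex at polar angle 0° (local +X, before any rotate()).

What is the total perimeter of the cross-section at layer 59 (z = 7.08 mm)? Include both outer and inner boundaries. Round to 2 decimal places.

28.23 mm

At z = 7.08 mm: the cylinder is absent (z outside [0, 7]); the r=4.5 cylinder at (1.5, -4) contributes a regular 32-gon of circumradius 4.5 (perimeter = 2·32·4.500·sin(180°/32) = 28.23 mm); Combining (union): only the r=4.5 cylinder at (1.5, -4) is present, so the union is just that shape — boundary = 28.23 mm. Overall, the cross-section is a single solid region. Total boundary length (outer) = 28.23 mm.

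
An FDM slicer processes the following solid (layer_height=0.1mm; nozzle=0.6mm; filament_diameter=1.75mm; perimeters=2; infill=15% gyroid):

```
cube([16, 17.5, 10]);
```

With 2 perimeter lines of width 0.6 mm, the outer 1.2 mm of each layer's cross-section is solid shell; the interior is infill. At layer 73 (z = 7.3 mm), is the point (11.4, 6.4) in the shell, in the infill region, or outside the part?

infill

At z = 7.3 mm: the cube (footprint 16×17.5) is included at this height. Overall, the cross-section is a single solid region. The nearest boundary edge runs (16.00, 0.00)→(16.00, 17.50); distance from the point to it = 4.60 mm. The point is inside the cross-section and 4.60 mm from the nearest boundary — more than the 1.2 mm shell width (2 × 0.6), so it's in the infill interior.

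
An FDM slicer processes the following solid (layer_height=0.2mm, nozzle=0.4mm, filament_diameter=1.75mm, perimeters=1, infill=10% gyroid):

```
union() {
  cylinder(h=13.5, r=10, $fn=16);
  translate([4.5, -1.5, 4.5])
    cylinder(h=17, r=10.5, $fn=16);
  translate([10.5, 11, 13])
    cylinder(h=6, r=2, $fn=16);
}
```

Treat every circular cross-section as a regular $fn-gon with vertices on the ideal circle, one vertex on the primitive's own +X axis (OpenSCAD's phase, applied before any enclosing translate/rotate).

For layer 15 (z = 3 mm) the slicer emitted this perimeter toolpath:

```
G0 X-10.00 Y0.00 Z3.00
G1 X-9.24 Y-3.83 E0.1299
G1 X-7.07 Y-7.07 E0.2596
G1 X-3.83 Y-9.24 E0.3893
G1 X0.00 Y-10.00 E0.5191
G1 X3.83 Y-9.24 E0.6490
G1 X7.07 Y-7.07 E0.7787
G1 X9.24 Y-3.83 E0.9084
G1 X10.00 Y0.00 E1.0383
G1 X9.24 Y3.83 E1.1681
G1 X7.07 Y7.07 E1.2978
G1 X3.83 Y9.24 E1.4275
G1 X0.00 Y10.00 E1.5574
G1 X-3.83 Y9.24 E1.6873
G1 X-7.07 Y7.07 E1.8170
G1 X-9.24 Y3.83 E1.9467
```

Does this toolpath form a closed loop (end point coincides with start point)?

Start point (G0): (-10.00, 0.00). End point (last G1): the path does not return to the start — open.

no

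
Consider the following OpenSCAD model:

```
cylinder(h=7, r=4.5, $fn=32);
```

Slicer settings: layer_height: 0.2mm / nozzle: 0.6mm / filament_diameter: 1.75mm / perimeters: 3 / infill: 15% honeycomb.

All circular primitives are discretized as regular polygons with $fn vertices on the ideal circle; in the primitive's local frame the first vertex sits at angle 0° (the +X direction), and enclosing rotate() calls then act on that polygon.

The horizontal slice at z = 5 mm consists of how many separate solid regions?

At z = 5 mm: the r=4.5 cylinder gives a regular 32-gon of circumradius 4.5 (constant along its height). The result has 1 disconnected region.

1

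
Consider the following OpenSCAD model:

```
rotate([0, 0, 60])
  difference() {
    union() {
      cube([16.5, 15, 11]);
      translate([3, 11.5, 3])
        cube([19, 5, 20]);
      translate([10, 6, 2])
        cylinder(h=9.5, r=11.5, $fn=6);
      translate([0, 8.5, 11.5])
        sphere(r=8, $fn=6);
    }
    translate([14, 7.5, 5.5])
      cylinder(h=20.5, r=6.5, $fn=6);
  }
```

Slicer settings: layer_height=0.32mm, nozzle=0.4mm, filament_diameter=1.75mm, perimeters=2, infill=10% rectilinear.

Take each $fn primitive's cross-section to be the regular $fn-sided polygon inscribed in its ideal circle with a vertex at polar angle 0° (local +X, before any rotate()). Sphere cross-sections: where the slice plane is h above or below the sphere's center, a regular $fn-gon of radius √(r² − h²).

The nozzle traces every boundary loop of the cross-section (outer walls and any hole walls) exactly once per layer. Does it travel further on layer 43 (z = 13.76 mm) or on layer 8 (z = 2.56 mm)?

layer 43 (z = 13.76 mm)

Layer 43 (z = 13.76): the cube is not intersected at this z (z outside [0, 11]); the cube at (3, 11.5) is present — its section is the full 19×5 rectangle (perimeter 48.00 mm); the cylinder at (10, 6) is not intersected at this z (z outside [2, 11.5]); the sphere at (0, 8.5): section is a regular 6-gon, circumradius = √(r²−h²) = √(8²−2.26²) = 7.674 (perimeter = 2·6·7.674·sin(180°/6) = 46.04 mm); Merging all regions: the regions partially overlap (shared area 6.89 mm²), so the edge portions inside another operand are dropped and the merged outline is re-measured after clipping — boundary = 82.41 mm; the cylinder at (14, 7.5): section is a regular 6-gon, circumradius r=6.5 (perimeter = 2·6·6.500·sin(180°/6) = 39.00 mm); Subtracting the remaining from the first: starting from the result so far, the r=6.5 cylinder at (14, 7.5) partially overlaps it — only the 12.12 mm² overlap (of its 109.77 mm²) is removed, clipping the outline — boundary = 84.29 mm; (rotated 60° about Z; rotation is an isometry so areas/perimeters/island counts are preserved). So its perimeter = 84.29 mm. Layer 8 (z = 2.56): the cube (footprint 16.5×15) is included at this height (perimeter 63.00 mm); the cube at (3, 11.5) does not reach this height (z outside [3, 23]); the r=11.5 cylinder at (10, 6) contributes a regular 6-gon of circumradius 11.5 (perimeter = 2·6·11.500·sin(180°/6) = 69.00 mm); the sphere at (0, 8.5) is absent (|z−center|=8.940 > r=8); Combining (union): the regions partially overlap (shared area 232.29 mm²), so the edge portions inside another operand are dropped and the merged outline is re-measured after clipping — boundary = 73.29 mm; the cylinder at (14, 7.5) is absent (z outside [5.5, 26]); Taking the first minus the rest: none of the subtracted shapes is present at this height, so that combined region is unchanged — boundary = 73.29 mm; (rotated 60° about Z; rotation is an isometry so areas/perimeters/island counts are preserved). So its perimeter = 73.29 mm. Layer 43 is larger (84.29 vs 73.29 mm).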